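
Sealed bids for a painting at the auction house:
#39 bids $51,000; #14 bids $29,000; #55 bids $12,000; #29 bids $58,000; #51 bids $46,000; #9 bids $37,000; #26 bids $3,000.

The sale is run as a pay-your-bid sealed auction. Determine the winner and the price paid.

Pay-your-bid sealed auction: the highest bidder wins and pays their own bid.
Sorting bids: 58,000 (#29) > 51,000 (#39) > 46,000 (#51) > 37,000 (#9) > 29,000 (#14) > 12,000 (#55) > …
#29 has the highest bid and pays exactly that: $58,000.

#29 pays $58,000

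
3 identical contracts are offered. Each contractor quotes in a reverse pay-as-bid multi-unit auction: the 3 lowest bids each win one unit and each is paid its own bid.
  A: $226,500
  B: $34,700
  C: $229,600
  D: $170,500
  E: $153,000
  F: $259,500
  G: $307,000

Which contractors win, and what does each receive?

B $34,700, E $153,000, D $170,500

Bids ranked low→high: 34,700 (B), 153,000 (E), 170,500 (D), 226,500 (A), 229,600 (C), …
Lowest 3: B, E, D.
Each winner is paid its own bid: B $34,700, E $153,000, D $170,500.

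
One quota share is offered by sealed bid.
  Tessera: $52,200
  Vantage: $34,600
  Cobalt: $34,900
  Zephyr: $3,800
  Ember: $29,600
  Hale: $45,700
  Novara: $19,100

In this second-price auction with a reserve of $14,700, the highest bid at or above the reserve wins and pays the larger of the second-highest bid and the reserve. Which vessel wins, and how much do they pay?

Tessera pays $45,700

Bids in order: 52,200 (Tessera) > 45,700 (Hale) > 34,900 (Cobalt) > 34,600 (Vantage) > 29,600 (Ember) > 19,100 (Novara) > …
Highest eligible bid: Tessera at $52,200.
Second-highest bid $45,700 exceeds the reserve $14,700 → payment $45,700.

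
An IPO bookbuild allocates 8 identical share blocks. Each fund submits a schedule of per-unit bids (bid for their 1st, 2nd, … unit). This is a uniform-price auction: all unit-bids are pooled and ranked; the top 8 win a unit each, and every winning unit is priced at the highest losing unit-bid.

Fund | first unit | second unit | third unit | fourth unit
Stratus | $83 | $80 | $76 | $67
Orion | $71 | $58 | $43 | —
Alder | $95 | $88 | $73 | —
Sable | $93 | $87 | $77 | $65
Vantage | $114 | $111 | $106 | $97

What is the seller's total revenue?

Total revenue: $664

Merging the schedules and taking the best 8: 114 (Vantage-1), 111 (Vantage-2), 106 (Vantage-3), 97 (Vantage-4), 95 (Alder-1), 93 (Sable-1), 88 (Alder-2), 87 (Sable-2)
The (k+1)-th unit-bid is $83.
Allocation: Alder 2, Sable 2, Vantage 4. Every unit priced at $83.
Revenue = 8 × 83 = $664.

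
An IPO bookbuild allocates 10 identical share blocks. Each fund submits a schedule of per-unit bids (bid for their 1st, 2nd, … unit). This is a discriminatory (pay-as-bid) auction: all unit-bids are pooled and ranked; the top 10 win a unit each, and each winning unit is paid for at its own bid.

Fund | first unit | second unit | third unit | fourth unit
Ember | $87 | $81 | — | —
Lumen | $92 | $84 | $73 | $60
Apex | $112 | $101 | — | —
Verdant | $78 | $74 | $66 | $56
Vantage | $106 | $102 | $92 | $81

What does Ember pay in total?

Ember pays $168

Merging the schedules and taking the best 10: 112 (Apex-1), 106 (Vantage-1), 102 (Vantage-2), 101 (Apex-2), 92 (Lumen-1), 92 (Vantage-3), 87 (Ember-1), 84 (Lumen-2), 81 (Ember-2), 81 (Vantage-4)
Next rejected bid: $78 (not a price — pay-as-bid).
Ember's winning unit-bids: 87 + 81 = $168.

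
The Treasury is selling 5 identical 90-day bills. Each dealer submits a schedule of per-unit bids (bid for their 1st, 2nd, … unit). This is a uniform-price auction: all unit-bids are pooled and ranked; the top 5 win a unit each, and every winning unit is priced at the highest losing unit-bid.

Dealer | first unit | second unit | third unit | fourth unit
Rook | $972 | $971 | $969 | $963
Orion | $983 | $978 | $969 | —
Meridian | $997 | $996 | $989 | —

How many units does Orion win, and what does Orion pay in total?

Pooled unit-bids ranked (top 5): 997 (Meridian-1), 996 (Meridian-2), 989 (Meridian-3), 983 (Orion-1), 978 (Orion-2)
Highest rejected unit-bid = $972.
Orion wins 2 unit(s) at $972 each.

Orion: 2 units, pays $1,944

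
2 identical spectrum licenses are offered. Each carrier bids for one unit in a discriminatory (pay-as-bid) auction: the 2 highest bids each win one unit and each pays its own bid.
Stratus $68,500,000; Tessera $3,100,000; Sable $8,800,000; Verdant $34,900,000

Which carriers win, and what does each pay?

Bids ranked high→low: 68,500,000 (Stratus), 34,900,000 (Verdant), 8,800,000 (Sable), 3,100,000 (Tessera)
The 2 highest are Stratus, Verdant.
Each winner pays its own bid: Stratus $68,500,000, Verdant $34,900,000.

Stratus $68,500,000, Verdant $34,900,000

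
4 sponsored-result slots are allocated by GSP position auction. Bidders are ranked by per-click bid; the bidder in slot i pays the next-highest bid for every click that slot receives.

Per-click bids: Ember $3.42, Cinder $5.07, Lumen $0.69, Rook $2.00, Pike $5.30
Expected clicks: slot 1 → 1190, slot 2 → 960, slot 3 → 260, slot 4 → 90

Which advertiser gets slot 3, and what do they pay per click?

Ember; $2.00 per click

Ranked by bid: $5.30 (Pike) > $5.07 (Cinder) > $3.42 (Ember) > $2.00 (Rook) > $0.69 (Lumen)
Slot 3 goes to the third-ranked bidder, Ember, who pays the next bid down: $2.00/click.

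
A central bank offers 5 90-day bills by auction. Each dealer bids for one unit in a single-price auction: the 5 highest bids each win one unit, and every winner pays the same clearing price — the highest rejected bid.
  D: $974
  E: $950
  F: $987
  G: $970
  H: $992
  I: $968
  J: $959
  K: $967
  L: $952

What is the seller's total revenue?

Ordering the bids: 992 (H), 987 (F), 974 (D), 970 (G), 968 (I), 967 (K), 959 (J), …
The 5 highest are H, F, D, G, I.
Highest unsuccessful bid: $967 → clearing price.
Total revenue = 5 × $967 = $4,835.

Total revenue: $4,835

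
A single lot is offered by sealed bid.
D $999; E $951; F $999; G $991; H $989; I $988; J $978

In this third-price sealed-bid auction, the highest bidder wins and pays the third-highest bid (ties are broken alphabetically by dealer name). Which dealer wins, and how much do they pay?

D pays $991

Bids in order: 999 (D) > 999 (F) > 991 (G) > 989 (H) > 988 (I) > 978 (J) > …
D and F tie at $999; tie-break gives it to D.
D is highest; pays the third-highest bid, $991.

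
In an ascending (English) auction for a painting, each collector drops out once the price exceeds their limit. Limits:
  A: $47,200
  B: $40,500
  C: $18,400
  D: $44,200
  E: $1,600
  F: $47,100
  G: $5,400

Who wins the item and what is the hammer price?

A wins at $47,100

Limits ranked: 47,200 (A) > 47,100 (F) > 44,200 (D) > 40,500 (B) > 18,400 (C) > 5,400 (G) > …
Once the price passes $47,100, only A is left; the hammer falls at F's limit of $47,100.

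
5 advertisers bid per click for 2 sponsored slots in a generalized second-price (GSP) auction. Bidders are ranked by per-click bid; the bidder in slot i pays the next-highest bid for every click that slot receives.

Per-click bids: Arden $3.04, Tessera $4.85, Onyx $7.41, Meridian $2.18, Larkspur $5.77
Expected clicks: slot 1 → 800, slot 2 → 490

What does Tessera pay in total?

Tessera pays $0.00

Per-click bids in order: $7.41 (Onyx) > $5.77 (Larkspur) > $4.85 (Tessera) > …
Tessera ranks below slot 2 → no slot, pays nothing.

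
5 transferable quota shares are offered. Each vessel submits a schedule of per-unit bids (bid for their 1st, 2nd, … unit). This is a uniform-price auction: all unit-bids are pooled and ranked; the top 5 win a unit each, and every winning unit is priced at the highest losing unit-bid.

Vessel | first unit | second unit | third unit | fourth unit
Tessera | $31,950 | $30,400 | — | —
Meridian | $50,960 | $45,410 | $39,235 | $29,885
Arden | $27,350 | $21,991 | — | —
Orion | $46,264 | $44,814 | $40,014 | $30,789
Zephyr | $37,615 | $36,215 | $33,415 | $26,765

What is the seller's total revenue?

Merging the schedules and taking the best 5: 50,960 (Meridian-1), 46,264 (Orion-1), 45,410 (Meridian-2), 44,814 (Orion-2), 40,014 (Orion-3)
Highest rejected unit-bid = $39,235.
Allocation: Meridian 2, Orion 3. Every unit priced at $39,235.
Revenue = 5 × 39,235 = $196,175.

Total revenue: $196,175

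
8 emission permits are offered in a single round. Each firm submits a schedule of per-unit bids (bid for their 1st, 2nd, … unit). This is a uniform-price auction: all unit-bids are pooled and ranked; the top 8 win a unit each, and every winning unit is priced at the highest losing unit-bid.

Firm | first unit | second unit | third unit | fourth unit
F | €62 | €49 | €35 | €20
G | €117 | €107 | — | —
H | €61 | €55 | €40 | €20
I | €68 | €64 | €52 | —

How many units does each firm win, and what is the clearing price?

Merging the schedules and taking the best 8: 117 (G-1), 107 (G-2), 68 (I-1), 64 (I-2), 62 (F-1), 61 (H-1), 55 (H-2), 52 (I-3)
The (k+1)-th unit-bid is €49.
Allocation: F 1, G 2, H 2, I 3.

F 1, G 2, H 2, I 3; clearing price €49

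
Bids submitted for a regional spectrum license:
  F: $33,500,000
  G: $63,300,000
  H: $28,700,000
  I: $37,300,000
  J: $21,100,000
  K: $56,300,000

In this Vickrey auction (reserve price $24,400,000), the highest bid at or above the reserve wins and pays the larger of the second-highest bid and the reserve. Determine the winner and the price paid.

Sorting bids: 63,300,000 (G) > 56,300,000 (K) > 37,300,000 (I) > 33,500,000 (F) > 28,700,000 (H) > 21,100,000 (J)
G has the top bid at or above the reserve ($63,300,000).
max(second-highest $56,300,000, reserve $24,400,000) = $56,300,000; the reserve does not bind.

G pays $56,300,000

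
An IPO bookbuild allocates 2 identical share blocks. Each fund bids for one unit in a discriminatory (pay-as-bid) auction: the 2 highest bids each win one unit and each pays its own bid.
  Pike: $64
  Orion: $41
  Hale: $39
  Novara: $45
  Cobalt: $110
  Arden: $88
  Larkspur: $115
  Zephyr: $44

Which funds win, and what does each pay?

Ordering the bids: 115 (Larkspur), 110 (Cobalt), 88 (Arden), 64 (Pike), …
Top 2: Larkspur, Cobalt.
Each winner pays its own bid: Larkspur $115, Cobalt $110.

Larkspur $115, Cobalt $110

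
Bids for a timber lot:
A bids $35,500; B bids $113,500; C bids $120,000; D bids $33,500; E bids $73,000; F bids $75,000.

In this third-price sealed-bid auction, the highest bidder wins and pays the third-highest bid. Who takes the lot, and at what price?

C pays $75,000

Bids in order: 120,000 (C) > 113,500 (B) > 75,000 (F) > 73,000 (E) > 35,500 (A) > 33,500 (D)
C is highest; pays the third-highest bid, $75,000.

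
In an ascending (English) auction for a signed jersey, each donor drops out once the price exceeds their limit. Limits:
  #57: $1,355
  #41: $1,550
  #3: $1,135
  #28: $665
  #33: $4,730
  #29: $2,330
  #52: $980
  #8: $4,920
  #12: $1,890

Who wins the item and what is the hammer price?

#8 wins at $4,730

Limits in order: 4,920 (#8) > 4,730 (#33) > 2,330 (#29) > 1,890 (#12) > 1,550 (#41) > 1,355 (#57) > …
Once the price passes $4,730, only #8 is left; the hammer falls at #33's limit of $4,730.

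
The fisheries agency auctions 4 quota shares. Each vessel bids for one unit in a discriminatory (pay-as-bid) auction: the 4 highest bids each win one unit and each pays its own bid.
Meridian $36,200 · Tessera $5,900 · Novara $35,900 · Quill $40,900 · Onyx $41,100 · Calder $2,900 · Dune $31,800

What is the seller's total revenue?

Total revenue: $154,100

Ordering the bids: 41,100 (Onyx), 40,900 (Quill), 36,200 (Meridian), 35,900 (Novara), 31,800 (Dune), 5,900 (Tessera), …
Top 4: Onyx, Quill, Meridian, Novara.
Total revenue = 41,100 + 40,900 + 36,200 + 35,900 = $154,100.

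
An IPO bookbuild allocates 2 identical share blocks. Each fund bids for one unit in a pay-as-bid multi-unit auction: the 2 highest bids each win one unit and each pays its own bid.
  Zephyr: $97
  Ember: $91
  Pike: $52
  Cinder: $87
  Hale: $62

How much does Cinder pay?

Cinder pays $0

Ordering the bids: 97 (Zephyr), 91 (Ember), 87 (Cinder), 62 (Hale), …
Winners (2 units): Zephyr, Ember.
Cinder does not win → $0.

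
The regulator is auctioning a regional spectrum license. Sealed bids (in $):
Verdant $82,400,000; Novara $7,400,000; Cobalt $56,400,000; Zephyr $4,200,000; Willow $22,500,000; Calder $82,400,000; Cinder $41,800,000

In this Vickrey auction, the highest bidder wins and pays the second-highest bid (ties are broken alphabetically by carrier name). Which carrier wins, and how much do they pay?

Calder pays $82,400,000

Bids in order: 82,400,000 (Calder) > 82,400,000 (Verdant) > 56,400,000 (Cobalt) > 41,800,000 (Cinder) > 22,500,000 (Willow) > 7,400,000 (Novara) > …
Tie at $82,400,000 → Calder wins by tie-break.
Calder wins with the highest bid; price is set by the runner-up at $82,400,000.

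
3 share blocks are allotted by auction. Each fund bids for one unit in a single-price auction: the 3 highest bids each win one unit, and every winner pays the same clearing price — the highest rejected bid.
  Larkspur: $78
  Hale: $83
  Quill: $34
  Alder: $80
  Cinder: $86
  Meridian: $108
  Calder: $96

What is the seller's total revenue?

Bids ranked high→low: 108 (Meridian), 96 (Calder), 86 (Cinder), 83 (Hale), 80 (Alder), …
The 3 highest are Meridian, Calder, Cinder.
First losing bid is Hale's $83, which sets the uniform price.
Total revenue = 3 × $83 = $249.

Total revenue: $249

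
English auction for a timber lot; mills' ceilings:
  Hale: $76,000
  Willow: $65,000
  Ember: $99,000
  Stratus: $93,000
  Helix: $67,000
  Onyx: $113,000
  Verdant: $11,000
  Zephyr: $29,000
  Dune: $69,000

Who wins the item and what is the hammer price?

Onyx wins at $99,000

Limits in order: 113,000 (Onyx) > 99,000 (Ember) > 93,000 (Stratus) > 76,000 (Hale) > 69,000 (Dune) > 67,000 (Helix) > …
Once the price passes $99,000, only Onyx is left; the hammer falls at Ember's limit of $99,000.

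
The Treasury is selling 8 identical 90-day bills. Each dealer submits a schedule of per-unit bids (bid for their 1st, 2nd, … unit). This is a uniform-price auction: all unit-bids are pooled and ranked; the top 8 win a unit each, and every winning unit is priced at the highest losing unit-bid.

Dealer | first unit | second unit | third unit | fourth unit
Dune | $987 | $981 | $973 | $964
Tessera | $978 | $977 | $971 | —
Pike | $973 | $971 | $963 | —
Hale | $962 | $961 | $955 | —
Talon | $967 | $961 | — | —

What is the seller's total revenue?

Total revenue: $7,736

Merging the schedules and taking the best 8: 987 (Dune-1), 981 (Dune-2), 978 (Tessera-1), 977 (Tessera-2), 973 (Dune-3), 973 (Pike-1), 971 (Tessera-3), 971 (Pike-2)
First bid not allocated: $967.
Allocation: Dune 3, Pike 2, Tessera 3. Every unit priced at $967.
Revenue = 8 × 967 = $7,736.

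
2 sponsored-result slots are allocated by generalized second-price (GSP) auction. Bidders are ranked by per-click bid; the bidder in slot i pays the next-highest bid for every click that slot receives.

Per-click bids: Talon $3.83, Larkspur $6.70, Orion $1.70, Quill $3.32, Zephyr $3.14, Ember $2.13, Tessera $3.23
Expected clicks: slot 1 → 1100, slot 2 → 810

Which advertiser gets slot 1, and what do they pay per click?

Sorting advertisers: $6.70 (Larkspur) > $3.83 (Talon) > $3.32 (Quill) > …
Slot 1 goes to the first-ranked bidder, Larkspur, who pays the next bid down: $3.83/click.

Larkspur; $3.83 per click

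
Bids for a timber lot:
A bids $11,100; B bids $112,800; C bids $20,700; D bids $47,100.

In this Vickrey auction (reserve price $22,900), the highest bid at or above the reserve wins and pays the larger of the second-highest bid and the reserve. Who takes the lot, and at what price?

Sorting bids: 112,800 (B) > 47,100 (D) > 20,700 (C) > 11,100 (A)
B has the top bid at or above the reserve ($112,800).
max(second-highest $47,100, reserve $22,900) = $47,100; the reserve does not bind.

B pays $47,100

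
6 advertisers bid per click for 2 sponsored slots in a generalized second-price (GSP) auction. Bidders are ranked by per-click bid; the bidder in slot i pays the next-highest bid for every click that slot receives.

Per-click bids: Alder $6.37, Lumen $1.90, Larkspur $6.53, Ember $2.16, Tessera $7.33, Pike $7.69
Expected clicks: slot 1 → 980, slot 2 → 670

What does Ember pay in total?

Ranked by bid: $7.69 (Pike) > $7.33 (Tessera) > $6.53 (Larkspur) > …
Ember ranks below slot 2 → no slot, pays nothing.

Ember pays $0.00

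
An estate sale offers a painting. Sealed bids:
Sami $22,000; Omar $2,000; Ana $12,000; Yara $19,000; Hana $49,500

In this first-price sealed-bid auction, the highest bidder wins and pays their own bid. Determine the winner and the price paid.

Rule: the highest bidder wins and pays their own bid.
Bids ranked: 49,500 (Hana) > 22,000 (Sami) > 19,000 (Yara) > 12,000 (Ana) > 2,000 (Omar)
First-price: Hana pays what they bid, $49,500.

Hana pays $49,500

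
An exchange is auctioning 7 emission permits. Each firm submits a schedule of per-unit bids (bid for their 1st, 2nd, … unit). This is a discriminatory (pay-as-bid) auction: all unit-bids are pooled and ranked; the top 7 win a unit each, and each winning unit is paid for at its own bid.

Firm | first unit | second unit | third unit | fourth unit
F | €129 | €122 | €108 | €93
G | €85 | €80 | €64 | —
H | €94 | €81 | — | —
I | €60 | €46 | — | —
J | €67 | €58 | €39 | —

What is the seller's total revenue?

Merging the schedules and taking the best 7: 129 (F-1), 122 (F-2), 108 (F-3), 94 (H-1), 93 (F-4), 85 (G-1), 81 (H-2)
Next rejected bid: €80 (not a price — pay-as-bid).
Each winning unit pays its own bid.
Revenue = 129 + 122 + 108 + 94 + 93 + 85 + 81 = €712.

Total revenue: €712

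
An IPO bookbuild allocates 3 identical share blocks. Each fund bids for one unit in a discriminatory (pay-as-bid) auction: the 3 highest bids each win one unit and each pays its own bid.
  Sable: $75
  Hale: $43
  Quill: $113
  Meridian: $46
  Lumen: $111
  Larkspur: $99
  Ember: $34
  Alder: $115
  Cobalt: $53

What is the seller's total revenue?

Total revenue: $339

Sorting: 115 (Alder), 113 (Quill), 111 (Lumen), 99 (Larkspur), 75 (Sable), …
The 3 highest are Alder, Quill, Lumen.
Total revenue = 115 + 113 + 111 = $339.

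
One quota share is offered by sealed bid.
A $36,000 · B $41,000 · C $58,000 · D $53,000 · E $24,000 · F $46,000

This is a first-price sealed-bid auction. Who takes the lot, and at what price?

Bids in order: 58,000 (C) > 53,000 (D) > 46,000 (F) > 41,000 (B) > 36,000 (A) > 24,000 (E)
First-price: C pays what they bid, $58,000.

C pays $58,000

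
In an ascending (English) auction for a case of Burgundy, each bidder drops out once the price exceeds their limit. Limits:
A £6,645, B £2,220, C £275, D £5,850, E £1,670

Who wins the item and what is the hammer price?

Sorting limits: 6,645 (A) > 5,850 (D) > 2,220 (B) > 1,670 (E) > 275 (C)
Once the price passes £5,850, only A is left; the hammer falls at D's limit of £5,850.

A wins at £5,850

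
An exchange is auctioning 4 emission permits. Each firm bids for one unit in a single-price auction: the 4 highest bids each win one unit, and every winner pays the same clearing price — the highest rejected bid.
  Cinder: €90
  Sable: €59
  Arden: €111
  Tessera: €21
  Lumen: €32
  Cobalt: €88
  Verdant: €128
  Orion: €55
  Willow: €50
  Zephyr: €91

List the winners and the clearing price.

Bids ranked high→low: 128 (Verdant), 111 (Arden), 91 (Zephyr), 90 (Cinder), 88 (Cobalt), 59 (Sable), …
Top 4: Verdant, Arden, Zephyr, Cinder.
First losing bid is Cobalt's €88, which sets the uniform price.

Verdant, Arden, Zephyr, Cinder; each pays €88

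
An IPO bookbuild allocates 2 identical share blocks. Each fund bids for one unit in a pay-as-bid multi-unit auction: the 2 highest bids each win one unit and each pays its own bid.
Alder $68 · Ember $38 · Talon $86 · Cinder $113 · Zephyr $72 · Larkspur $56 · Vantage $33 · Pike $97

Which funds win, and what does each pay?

Sorting: 113 (Cinder), 97 (Pike), 86 (Talon), 72 (Zephyr), …
The 2 highest are Cinder, Pike.
Each winner pays its own bid: Cinder $113, Pike $97.

Cinder $113, Pike $97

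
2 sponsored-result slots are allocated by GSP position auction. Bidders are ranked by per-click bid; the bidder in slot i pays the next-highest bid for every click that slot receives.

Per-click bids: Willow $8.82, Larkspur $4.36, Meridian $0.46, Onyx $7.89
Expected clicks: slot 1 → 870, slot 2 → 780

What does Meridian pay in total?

Meridian pays $0.00

Per-click bids in order: $8.82 (Willow) > $7.89 (Onyx) > $4.36 (Larkspur) > …
Meridian ranks below slot 2 → no slot, pays nothing.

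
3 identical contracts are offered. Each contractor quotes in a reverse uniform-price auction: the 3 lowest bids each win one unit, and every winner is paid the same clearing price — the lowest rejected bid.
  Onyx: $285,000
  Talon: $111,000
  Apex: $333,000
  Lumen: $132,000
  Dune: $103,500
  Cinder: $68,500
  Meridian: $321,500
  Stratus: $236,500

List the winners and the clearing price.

Cinder, Dune, Talon; each is paid $132,000

Bids ranked low→high: 68,500 (Cinder), 103,500 (Dune), 111,000 (Talon), 132,000 (Lumen), 236,500 (Stratus), …
Lowest 3: Cinder, Dune, Talon.
Clearing price = lowest rejected bid = $132,000.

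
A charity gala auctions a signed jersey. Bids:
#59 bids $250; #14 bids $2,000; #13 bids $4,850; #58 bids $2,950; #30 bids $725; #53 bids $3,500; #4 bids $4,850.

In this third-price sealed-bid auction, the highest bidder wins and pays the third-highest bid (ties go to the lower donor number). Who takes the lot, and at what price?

#4 pays $3,500

Third-price sealed-bid auction: the highest bidder wins and pays the third-highest bid.
Sorting bids: 4,850 (#4) > 4,850 (#13) > 3,500 (#53) > 2,950 (#58) > 2,000 (#14) > 725 (#30) > …
#4 and #13 tie at $4,850; tie-break gives it to #4.
#4 wins; payment is bid #3 in the ranking = $3,500.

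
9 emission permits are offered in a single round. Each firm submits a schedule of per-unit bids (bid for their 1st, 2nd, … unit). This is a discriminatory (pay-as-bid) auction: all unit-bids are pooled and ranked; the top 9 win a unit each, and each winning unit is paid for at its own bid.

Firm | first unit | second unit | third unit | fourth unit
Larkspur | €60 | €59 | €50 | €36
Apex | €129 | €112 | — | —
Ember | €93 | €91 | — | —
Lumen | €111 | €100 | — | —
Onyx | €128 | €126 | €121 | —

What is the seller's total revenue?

Total revenue: €1,011

Merging the schedules and taking the best 9: 129 (Apex-1), 128 (Onyx-1), 126 (Onyx-2), 121 (Onyx-3), 112 (Apex-2), 111 (Lumen-1), 100 (Lumen-2), 93 (Ember-1), 91 (Ember-2)
Next rejected bid: €60 (not a price — pay-as-bid).
Each winning unit pays its own bid.
Revenue = 129 + 128 + 126 + 121 + 112 + 111 + 100 + 93 + 91 = €1,011.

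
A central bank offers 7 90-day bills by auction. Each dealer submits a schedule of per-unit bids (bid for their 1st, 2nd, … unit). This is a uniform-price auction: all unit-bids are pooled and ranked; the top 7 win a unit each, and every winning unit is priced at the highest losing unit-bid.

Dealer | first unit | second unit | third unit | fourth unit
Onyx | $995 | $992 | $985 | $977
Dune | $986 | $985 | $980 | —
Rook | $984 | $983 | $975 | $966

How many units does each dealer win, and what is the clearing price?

Merging the schedules and taking the best 7: 995 (Onyx-1), 992 (Onyx-2), 986 (Dune-1), 985 (Onyx-3), 985 (Dune-2), 984 (Rook-1), 983 (Rook-2)
First bid not allocated: $980.
Allocation: Dune 2, Onyx 3, Rook 2.

Dune 2, Onyx 3, Rook 2; clearing price $980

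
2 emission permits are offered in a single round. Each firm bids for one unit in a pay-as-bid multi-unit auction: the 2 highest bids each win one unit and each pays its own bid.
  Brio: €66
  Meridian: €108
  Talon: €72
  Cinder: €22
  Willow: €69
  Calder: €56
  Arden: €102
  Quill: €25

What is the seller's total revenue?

Ordering the bids: 108 (Meridian), 102 (Arden), 72 (Talon), 69 (Willow), …
The 2 highest are Meridian, Arden.
Total revenue = 108 + 102 = €210.

Total revenue: €210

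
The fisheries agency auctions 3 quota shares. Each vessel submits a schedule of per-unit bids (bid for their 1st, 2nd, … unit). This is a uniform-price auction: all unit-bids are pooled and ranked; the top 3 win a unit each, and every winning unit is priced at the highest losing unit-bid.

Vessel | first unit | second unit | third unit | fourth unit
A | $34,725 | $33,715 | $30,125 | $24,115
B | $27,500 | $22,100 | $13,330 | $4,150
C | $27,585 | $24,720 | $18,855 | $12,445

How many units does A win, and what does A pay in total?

A: 3 units, pays $82,755

Pooled unit-bids ranked (top 3): 34,725 (A-1), 33,715 (A-2), 30,125 (A-3)
First bid not allocated: $27,585.
A wins 3 unit(s) at $27,585 each.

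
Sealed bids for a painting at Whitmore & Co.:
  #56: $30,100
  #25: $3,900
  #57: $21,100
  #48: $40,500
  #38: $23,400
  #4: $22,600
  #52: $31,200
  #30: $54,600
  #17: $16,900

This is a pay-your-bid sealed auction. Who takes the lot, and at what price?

Bids in order: 54,600 (#30) > 40,500 (#48) > 31,200 (#52) > 30,100 (#56) > 23,400 (#38) > 22,600 (#4) > …
#30 is highest → pays own bid, $54,600.

#30 pays $54,600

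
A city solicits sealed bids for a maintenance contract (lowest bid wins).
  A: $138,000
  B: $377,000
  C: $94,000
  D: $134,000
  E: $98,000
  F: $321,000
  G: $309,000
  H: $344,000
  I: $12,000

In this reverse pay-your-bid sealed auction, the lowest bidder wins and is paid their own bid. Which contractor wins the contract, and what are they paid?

I is paid $12,000

Sorting bids: 12,000 (I) < 94,000 (C) < 98,000 (E) < 134,000 (D) < 138,000 (A) < 309,000 (G) < …
First-price: I is paid what they bid, $12,000.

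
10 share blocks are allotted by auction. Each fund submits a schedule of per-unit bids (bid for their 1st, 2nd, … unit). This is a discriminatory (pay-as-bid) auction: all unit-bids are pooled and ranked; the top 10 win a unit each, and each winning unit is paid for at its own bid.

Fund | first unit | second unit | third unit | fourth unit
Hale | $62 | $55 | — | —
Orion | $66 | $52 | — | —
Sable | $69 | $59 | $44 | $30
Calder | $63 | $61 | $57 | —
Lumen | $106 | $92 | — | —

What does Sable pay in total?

Merging the schedules and taking the best 10: 106 (Lumen-1), 92 (Lumen-2), 69 (Sable-1), 66 (Orion-1), 63 (Calder-1), 62 (Hale-1), 61 (Calder-2), 59 (Sable-2), 57 (Calder-3), 55 (Hale-2)
Next rejected bid: $52 (not a price — pay-as-bid).
Sable's winning unit-bids: 69 + 59 = $128.

Sable pays $128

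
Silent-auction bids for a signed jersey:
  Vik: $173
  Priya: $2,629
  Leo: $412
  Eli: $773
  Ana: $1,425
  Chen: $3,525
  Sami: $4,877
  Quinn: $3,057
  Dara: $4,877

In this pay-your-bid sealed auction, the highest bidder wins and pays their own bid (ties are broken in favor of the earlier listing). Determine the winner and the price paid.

Sorting bids: 4,877 (Sami) > 4,877 (Dara) > 3,525 (Chen) > 3,057 (Quinn) > 2,629 (Priya) > 1,425 (Ana) > …
Tie at $4,877 → Sami wins by tie-break.
Sami has the highest bid and pays exactly that: $4,877.

Sami pays $4,877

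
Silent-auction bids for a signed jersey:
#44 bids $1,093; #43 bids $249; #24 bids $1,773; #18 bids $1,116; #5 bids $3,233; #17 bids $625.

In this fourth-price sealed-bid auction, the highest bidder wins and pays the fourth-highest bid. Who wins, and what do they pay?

Fourth-price sealed-bid auction: the highest bidder wins and pays the fourth-highest bid.
Bids ranked: 3,233 (#5) > 1,773 (#24) > 1,116 (#18) > 1,093 (#44) > 625 (#17) > 249 (#43)
#5 wins; payment is bid #4 in the ranking = $1,093.

#5 pays $1,093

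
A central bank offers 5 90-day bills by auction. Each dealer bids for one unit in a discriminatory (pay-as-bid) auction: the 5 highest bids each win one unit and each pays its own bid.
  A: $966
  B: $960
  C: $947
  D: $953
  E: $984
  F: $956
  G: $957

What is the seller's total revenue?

Total revenue: $4,823

Bids ranked high→low: 984 (E), 966 (A), 960 (B), 957 (G), 956 (F), 953 (D), 947 (C)
Winners (5 units): E, A, B, G, F.
Total revenue = 984 + 966 + 960 + 957 + 956 = $4,823.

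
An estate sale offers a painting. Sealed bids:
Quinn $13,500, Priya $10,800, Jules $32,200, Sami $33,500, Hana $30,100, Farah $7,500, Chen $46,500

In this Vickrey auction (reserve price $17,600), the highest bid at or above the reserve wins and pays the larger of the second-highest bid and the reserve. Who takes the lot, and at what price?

Bids in order: 46,500 (Chen) > 33,500 (Sami) > 32,200 (Jules) > 30,100 (Hana) > 13,500 (Quinn) > 10,800 (Priya) > …
Highest eligible bid: Chen at $46,500.
max(second-highest $33,500, reserve $17,600) = $33,500; the reserve does not bind.

Chen pays $33,500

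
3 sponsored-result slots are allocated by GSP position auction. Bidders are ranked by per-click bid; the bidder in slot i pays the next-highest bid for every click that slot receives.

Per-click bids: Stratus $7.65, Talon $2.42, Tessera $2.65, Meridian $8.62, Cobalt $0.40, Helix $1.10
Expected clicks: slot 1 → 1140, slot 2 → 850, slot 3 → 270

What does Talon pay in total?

Talon pays $0.00

Per-click bids in order: $8.62 (Meridian) > $7.65 (Stratus) > $2.65 (Tessera) > $2.42 (Talon) > …
Talon ranks below slot 3 → no slot, pays nothing.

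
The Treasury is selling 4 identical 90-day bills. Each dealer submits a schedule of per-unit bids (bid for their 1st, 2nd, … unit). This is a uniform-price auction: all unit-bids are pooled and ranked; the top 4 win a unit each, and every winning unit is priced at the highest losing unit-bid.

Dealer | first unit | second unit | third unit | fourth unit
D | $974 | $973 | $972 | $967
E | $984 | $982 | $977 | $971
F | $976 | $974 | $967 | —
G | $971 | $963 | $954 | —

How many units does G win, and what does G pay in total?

G: 0 units, pays $0

Pooled unit-bids ranked (top 4): 984 (E-1), 982 (E-2), 977 (E-3), 976 (F-1)
First bid not allocated: $974.
G wins 0 unit(s) at $974 each.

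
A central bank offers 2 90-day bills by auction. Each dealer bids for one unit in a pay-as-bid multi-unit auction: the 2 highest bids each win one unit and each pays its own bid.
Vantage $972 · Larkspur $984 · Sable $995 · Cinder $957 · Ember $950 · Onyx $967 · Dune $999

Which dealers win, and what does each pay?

Dune $999, Sable $995

Ordering the bids: 999 (Dune), 995 (Sable), 984 (Larkspur), 972 (Vantage), …
The 2 highest are Dune, Sable.
Each winner pays its own bid: Dune $999, Sable $995.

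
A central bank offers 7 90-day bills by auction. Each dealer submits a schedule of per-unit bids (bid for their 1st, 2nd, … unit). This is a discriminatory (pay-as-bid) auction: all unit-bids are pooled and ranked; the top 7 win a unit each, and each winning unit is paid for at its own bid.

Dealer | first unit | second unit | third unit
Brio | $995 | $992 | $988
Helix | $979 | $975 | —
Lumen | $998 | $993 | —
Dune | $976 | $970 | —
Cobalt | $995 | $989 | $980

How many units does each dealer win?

Brio 3, Cobalt 2, Lumen 2

Merging the schedules and taking the best 7: 998 (Lumen-1), 995 (Brio-1), 995 (Cobalt-1), 993 (Lumen-2), 992 (Brio-2), 989 (Cobalt-2), 988 (Brio-3)
Next rejected bid: $980 (not a price — pay-as-bid).
Allocation: Brio 3, Cobalt 2, Lumen 2.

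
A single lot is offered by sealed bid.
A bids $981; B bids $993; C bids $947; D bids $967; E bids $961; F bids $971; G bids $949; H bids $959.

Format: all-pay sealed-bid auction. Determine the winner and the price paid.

B pays $993

Bids ranked: 993 (B) > 981 (A) > 971 (F) > 967 (D) > 961 (E) > 959 (H) > …
B wins with the top bid; all bids are sunk regardless.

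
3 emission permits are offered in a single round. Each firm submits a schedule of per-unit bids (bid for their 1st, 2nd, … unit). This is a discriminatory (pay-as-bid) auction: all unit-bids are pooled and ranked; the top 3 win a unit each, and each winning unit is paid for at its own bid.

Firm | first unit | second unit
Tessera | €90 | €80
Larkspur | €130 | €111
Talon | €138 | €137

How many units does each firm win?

Merging the schedules and taking the best 3: 138 (Talon-1), 137 (Talon-2), 130 (Larkspur-1)
Next rejected bid: €111 (not a price — pay-as-bid).
Allocation: Larkspur 1, Talon 2.

Larkspur 1, Talon 2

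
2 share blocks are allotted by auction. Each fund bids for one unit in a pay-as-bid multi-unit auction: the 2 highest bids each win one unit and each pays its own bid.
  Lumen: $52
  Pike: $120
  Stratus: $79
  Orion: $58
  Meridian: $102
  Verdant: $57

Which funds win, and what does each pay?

Pike $120, Meridian $102

Ordering the bids: 120 (Pike), 102 (Meridian), 79 (Stratus), 58 (Orion), …
The 2 highest are Pike, Meridian.
Each winner pays its own bid: Pike $120, Meridian $102.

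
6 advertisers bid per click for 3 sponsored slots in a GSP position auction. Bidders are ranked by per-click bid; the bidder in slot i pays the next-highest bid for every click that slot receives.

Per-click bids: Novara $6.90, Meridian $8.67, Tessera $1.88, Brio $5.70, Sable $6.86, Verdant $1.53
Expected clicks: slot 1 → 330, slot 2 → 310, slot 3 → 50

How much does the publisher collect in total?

Sorting advertisers: $8.67 (Meridian) > $6.90 (Novara) > $6.86 (Sable) > $5.70 (Brio) > …
Slot 1: Meridian pays $6.90 × 330 = $2277.00
Slot 2: Novara pays $6.86 × 310 = $2126.60
Slot 3: Sable pays $5.70 × 50 = $285.00
Total = $4688.60

Total revenue: $4688.60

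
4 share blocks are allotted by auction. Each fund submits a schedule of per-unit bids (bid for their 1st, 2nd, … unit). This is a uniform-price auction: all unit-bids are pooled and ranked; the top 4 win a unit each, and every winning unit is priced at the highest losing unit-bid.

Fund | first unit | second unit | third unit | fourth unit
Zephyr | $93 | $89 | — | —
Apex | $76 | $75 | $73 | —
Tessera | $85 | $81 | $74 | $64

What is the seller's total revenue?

Total revenue: $304

Merging the schedules and taking the best 4: 93 (Zephyr-1), 89 (Zephyr-2), 85 (Tessera-1), 81 (Tessera-2)
The (k+1)-th unit-bid is $76.
Allocation: Tessera 2, Zephyr 2. Every unit priced at $76.
Revenue = 4 × 76 = $304.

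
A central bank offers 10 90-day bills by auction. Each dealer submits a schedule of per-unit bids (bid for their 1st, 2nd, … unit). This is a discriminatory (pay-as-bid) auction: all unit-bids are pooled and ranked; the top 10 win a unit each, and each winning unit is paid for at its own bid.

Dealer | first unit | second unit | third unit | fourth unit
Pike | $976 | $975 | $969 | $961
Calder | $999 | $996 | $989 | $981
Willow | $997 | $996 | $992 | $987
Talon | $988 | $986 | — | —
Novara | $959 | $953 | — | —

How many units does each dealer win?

Calder 4, Talon 2, Willow 4

Merging the schedules and taking the best 10: 999 (Calder-1), 997 (Willow-1), 996 (Calder-2), 996 (Willow-2), 992 (Willow-3), 989 (Calder-3), 988 (Talon-1), 987 (Willow-4), 986 (Talon-2), 981 (Calder-4)
Next rejected bid: $976 (not a price — pay-as-bid).
Allocation: Calder 4, Talon 2, Willow 4.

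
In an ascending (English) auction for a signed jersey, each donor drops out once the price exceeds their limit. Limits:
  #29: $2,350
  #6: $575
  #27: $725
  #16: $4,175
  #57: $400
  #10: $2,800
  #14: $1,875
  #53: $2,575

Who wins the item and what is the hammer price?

#16 wins at $2,800

Open ascending-bid auction: the price rises until one bidder remains; the winner pays the price at which the last rival dropped out.
Limits ranked: 4,175 (#16) > 2,800 (#10) > 2,575 (#53) > 2,350 (#29) > 1,875 (#14) > 725 (#27) > …
#10 is the last rival to drop out, at $2,800; #16 remains and wins at that price.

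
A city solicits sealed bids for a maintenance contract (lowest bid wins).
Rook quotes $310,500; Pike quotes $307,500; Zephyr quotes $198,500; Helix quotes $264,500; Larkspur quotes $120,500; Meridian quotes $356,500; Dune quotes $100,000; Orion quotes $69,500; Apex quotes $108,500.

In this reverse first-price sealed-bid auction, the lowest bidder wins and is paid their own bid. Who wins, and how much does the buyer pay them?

Orion is paid $69,500

Sorting bids: 69,500 (Orion) < 100,000 (Dune) < 108,500 (Apex) < 120,500 (Larkspur) < 198,500 (Zephyr) < 264,500 (Helix) < …
Orion is lowest → is paid own bid, $69,500.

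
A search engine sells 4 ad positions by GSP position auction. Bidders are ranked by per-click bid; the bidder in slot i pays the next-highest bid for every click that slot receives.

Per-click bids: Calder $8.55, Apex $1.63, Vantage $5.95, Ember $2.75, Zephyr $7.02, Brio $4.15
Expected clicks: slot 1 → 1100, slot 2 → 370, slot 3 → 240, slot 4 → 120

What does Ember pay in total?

Ember pays $0.00

Sorting advertisers: $8.55 (Calder) > $7.02 (Zephyr) > $5.95 (Vantage) > $4.15 (Brio) > $2.75 (Ember) > …
Ember ranks below slot 4 → no slot, pays nothing.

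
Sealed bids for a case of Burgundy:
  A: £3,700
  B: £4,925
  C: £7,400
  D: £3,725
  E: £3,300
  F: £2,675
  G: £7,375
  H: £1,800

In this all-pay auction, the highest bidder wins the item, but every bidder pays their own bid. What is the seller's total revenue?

Sorting bids: 7,400 (C) > 7,375 (G) > 4,925 (B) > 3,725 (D) > 3,700 (A) > 3,300 (E) > …
C wins with the top bid; all bids are sunk regardless.
Every bidder forfeits their bid regardless of winning.
Revenue = 3,700 + 4,925 + 7,400 + 3,725 + 3,300 + 2,675 + 7,375 + 1,800 = £34,900.

Total revenue: £34,900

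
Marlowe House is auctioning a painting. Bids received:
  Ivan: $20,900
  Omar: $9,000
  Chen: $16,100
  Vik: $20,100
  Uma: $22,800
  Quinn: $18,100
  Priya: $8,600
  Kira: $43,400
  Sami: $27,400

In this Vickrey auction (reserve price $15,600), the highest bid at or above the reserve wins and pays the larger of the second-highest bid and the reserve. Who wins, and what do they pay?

Kira pays $27,400

Bids ranked: 43,400 (Kira) > 27,400 (Sami) > 22,800 (Uma) > 20,900 (Ivan) > 20,100 (Vik) > 18,100 (Quinn) > …
Highest eligible bid: Kira at $43,400.
Second-highest bid $27,400 exceeds the reserve $15,600 → payment $27,400.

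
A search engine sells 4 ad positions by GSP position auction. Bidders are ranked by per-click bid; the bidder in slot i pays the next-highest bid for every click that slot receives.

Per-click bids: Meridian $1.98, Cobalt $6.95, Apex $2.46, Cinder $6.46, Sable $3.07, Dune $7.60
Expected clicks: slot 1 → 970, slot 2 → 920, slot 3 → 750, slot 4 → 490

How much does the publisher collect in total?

Ranked by bid: $7.60 (Dune) > $6.95 (Cobalt) > $6.46 (Cinder) > $3.07 (Sable) > $2.46 (Apex) > …
Slot 1: Dune pays $6.95 × 970 = $6741.50
Slot 2: Cobalt pays $6.46 × 920 = $5943.20
Slot 3: Cinder pays $3.07 × 750 = $2302.50
Slot 4: Sable pays $2.46 × 490 = $1205.40
Total = $16192.60

Total revenue: $16192.60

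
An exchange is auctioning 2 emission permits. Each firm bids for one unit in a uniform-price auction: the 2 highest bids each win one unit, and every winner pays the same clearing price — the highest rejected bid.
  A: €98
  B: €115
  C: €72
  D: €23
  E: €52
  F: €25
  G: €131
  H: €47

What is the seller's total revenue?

Total revenue: €196

Sorting: 131 (G), 115 (B), 98 (A), 72 (C), …
Winners (2 units): G, B.
First losing bid is A's €98, which sets the uniform price.
Total revenue = 2 × €98 = €196.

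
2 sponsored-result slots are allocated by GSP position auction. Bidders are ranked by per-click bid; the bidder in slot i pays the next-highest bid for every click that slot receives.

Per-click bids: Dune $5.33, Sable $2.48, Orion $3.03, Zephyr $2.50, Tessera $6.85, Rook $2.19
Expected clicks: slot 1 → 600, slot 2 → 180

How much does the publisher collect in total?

Total revenue: $3743.40

Sorting advertisers: $6.85 (Tessera) > $5.33 (Dune) > $3.03 (Orion) > …
Slot 1: Tessera pays $5.33 × 600 = $3198.00
Slot 2: Dune pays $3.03 × 180 = $545.40
Total = $3743.40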